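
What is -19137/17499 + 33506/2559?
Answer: 179116637/14926647 ≈ 12.000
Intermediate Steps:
-19137/17499 + 33506/2559 = -19137*1/17499 + 33506*(1/2559) = -6379/5833 + 33506/2559 = 179116637/14926647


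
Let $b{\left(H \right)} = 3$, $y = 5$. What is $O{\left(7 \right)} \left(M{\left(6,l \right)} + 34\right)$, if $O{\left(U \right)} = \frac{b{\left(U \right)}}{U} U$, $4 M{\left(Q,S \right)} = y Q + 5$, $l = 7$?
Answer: $\frac{513}{4} \approx 128.25$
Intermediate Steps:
$M{\left(Q,S \right)} = \frac{5}{4} + \frac{5 Q}{4}$ ($M{\left(Q,S \right)} = \frac{5 Q + 5}{4} = \frac{5 + 5 Q}{4} = \frac{5}{4} + \frac{5 Q}{4}$)
$O{\left(U \right)} = 3$ ($O{\left(U \right)} = \frac{3}{U} U = 3$)
$O{\left(7 \right)} \left(M{\left(6,l \right)} + 34\right) = 3 \left(\left(\frac{5}{4} + \frac{5}{4} \cdot 6\right) + 34\right) = 3 \left(\left(\frac{5}{4} + \frac{15}{2}\right) + 34\right) = 3 \left(\frac{35}{4} + 34\right) = 3 \cdot \frac{171}{4} = \frac{513}{4}$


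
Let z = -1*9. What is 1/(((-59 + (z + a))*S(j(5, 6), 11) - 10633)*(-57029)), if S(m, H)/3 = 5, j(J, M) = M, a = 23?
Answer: 1/644883932 ≈ 1.5507e-9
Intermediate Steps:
z = -9
S(m, H) = 15 (S(m, H) = 3*5 = 15)
1/(((-59 + (z + a))*S(j(5, 6), 11) - 10633)*(-57029)) = 1/((-59 + (-9 + 23))*15 - 10633*(-57029)) = -1/57029/((-59 + 14)*15 - 10633) = -1/57029/(-45*15 - 10633) = -1/57029/(-675 - 10633) = -1/57029/(-11308) = -1/11308*(-1/57029) = 1/644883932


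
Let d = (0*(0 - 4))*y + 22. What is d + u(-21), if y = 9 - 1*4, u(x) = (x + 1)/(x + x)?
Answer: 472/21 ≈ 22.476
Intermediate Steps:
u(x) = (1 + x)/(2*x) (u(x) = (1 + x)/((2*x)) = (1 + x)*(1/(2*x)) = (1 + x)/(2*x))
y = 5 (y = 9 - 4 = 5)
d = 22 (d = (0*(0 - 4))*5 + 22 = (0*(-4))*5 + 22 = 0*5 + 22 = 0 + 22 = 22)
d + u(-21) = 22 + (½)*(1 - 21)/(-21) = 22 + (½)*(-1/21)*(-20) = 22 + 10/21 = 472/21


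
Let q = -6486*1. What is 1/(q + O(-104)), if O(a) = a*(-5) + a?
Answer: -1/6070 ≈ -0.00016474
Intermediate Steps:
O(a) = -4*a (O(a) = -5*a + a = -4*a)
q = -6486
1/(q + O(-104)) = 1/(-6486 - 4*(-104)) = 1/(-6486 + 416) = 1/(-6070) = -1/6070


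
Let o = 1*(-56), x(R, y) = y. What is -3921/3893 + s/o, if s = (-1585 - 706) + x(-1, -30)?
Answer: 8816077/218008 ≈ 40.439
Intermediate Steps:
o = -56
s = -2321 (s = (-1585 - 706) - 30 = -2291 - 30 = -2321)
-3921/3893 + s/o = -3921/3893 - 2321/(-56) = -3921*1/3893 - 2321*(-1/56) = -3921/3893 + 2321/56 = 8816077/218008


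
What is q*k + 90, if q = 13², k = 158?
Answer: 26792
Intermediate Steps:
q = 169
q*k + 90 = 169*158 + 90 = 26702 + 90 = 26792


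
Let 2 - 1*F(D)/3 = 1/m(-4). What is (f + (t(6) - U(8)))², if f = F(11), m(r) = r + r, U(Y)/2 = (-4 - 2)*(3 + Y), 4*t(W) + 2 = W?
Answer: 1243225/64 ≈ 19425.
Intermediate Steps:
t(W) = -½ + W/4
U(Y) = -36 - 12*Y (U(Y) = 2*((-4 - 2)*(3 + Y)) = 2*(-6*(3 + Y)) = 2*(-18 - 6*Y) = -36 - 12*Y)
m(r) = 2*r
F(D) = 51/8 (F(D) = 6 - 3/(2*(-4)) = 6 - 3/(-8) = 6 - 3*(-⅛) = 6 + 3/8 = 51/8)
f = 51/8 ≈ 6.3750
(f + (t(6) - U(8)))² = (51/8 + ((-½ + (¼)*6) - (-36 - 12*8)))² = (51/8 + ((-½ + 3/2) - (-36 - 96)))² = (51/8 + (1 - 1*(-132)))² = (51/8 + (1 + 132))² = (51/8 + 133)² = (1115/8)² = 1243225/64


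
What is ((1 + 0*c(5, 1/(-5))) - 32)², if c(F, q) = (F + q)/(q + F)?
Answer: 961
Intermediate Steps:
c(F, q) = 1 (c(F, q) = (F + q)/(F + q) = 1)
((1 + 0*c(5, 1/(-5))) - 32)² = ((1 + 0*1) - 32)² = ((1 + 0) - 32)² = (1 - 32)² = (-31)² = 961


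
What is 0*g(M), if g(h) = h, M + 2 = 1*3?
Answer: 0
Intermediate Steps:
M = 1 (M = -2 + 1*3 = -2 + 3 = 1)
0*g(M) = 0*1 = 0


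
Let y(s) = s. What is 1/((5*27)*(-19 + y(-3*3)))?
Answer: -1/3780 ≈ -0.00026455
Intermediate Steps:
1/((5*27)*(-19 + y(-3*3))) = 1/((5*27)*(-19 - 3*3)) = 1/(135*(-19 - 9)) = 1/(135*(-28)) = 1/(-3780) = -1/3780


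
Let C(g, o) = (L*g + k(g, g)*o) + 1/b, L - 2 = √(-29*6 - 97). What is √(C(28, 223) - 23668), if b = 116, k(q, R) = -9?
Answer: √(-86182287 + 94192*I*√271)/58 ≈ 1.4398 + 160.07*I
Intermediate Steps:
L = 2 + I*√271 (L = 2 + √(-29*6 - 97) = 2 + √(-174 - 97) = 2 + √(-271) = 2 + I*√271 ≈ 2.0 + 16.462*I)
C(g, o) = 1/116 - 9*o + g*(2 + I*√271) (C(g, o) = ((2 + I*√271)*g - 9*o) + 1/116 = (g*(2 + I*√271) - 9*o) + 1/116 = (-9*o + g*(2 + I*√271)) + 1/116 = 1/116 - 9*o + g*(2 + I*√271))
√(C(28, 223) - 23668) = √((1/116 - 9*223 + 28*(2 + I*√271)) - 23668) = √((1/116 - 2007 + (56 + 28*I*√271)) - 23668) = √((-226315/116 + 28*I*√271) - 23668) = √(-2971803/116 + 28*I*√271)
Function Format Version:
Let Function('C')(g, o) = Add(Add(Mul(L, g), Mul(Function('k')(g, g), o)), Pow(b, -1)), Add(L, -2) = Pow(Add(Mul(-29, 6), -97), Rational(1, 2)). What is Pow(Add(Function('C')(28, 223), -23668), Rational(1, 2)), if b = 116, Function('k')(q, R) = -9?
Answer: Mul(Rational(1, 58), Pow(Add(-86182287, Mul(94192, I, Pow(271, Rational(1, 2)))), Rational(1, 2))) ≈ Add(1.4398, Mul(160.07, I))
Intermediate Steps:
L = Add(2, Mul(I, Pow(271, Rational(1, 2)))) (L = Add(2, Pow(Add(Mul(-29, 6), -97), Rational(1, 2))) = Add(2, Pow(Add(-174, -97), Rational(1, 2))) = Add(2, Pow(-271, Rational(1, 2))) = Add(2, Mul(I, Pow(271, Rational(1, 2)))) ≈ Add(2.0000, Mul(16.462, I)))
Function('C')(g, o) = Add(Rational(1, 116), Mul(-9, o), Mul(g, Add(2, Mul(I, Pow(271, Rational(1, 2)))))) (Function('C')(g, o) = Add(Add(Mul(Add(2, Mul(I, Pow(271, Rational(1, 2)))), g), Mul(-9, o)), Pow(116, -1)) = Add(Add(Mul(g, Add(2, Mul(I, Pow(271, Rational(1, 2))))), Mul(-9, o)), Rational(1, 116)) = Add(Add(Mul(-9, o), Mul(g, Add(2, Mul(I, Pow(271, Rational(1, 2)))))), Rational(1, 116)) = Add(Rational(1, 116), Mul(-9, o), Mul(g, Add(2, Mul(I, Pow(271, Rational(1, 2)))))))
Pow(Add(Function('C')(28, 223), -23668), Rational(1, 2)) = Pow(Add(Add(Rational(1, 116), Mul(-9, 223), Mul(28, Add(2, Mul(I, Pow(271, Rational(1, 2)))))), -23668), Rational(1, 2)) = Pow(Add(Add(Rational(1, 116), -2007, Add(56, Mul(28, I, Pow(271, Rational(1, 2))))), -23668), Rational(1, 2)) = Pow(Add(Add(Rational(-226315, 116), Mul(28, I, Pow(271, Rational(1, 2)))), -23668), Rational(1, 2)) = Pow(Add(Rational(-2971803, 116), Mul(28, I, Pow(271, Rational(1, 2)))), Rational(1, 2))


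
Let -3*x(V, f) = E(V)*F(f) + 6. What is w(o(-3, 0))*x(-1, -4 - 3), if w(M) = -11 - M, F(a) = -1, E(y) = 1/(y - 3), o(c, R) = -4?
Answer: 175/12 ≈ 14.583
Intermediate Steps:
E(y) = 1/(-3 + y)
x(V, f) = -2 + 1/(3*(-3 + V)) (x(V, f) = -(-1/(-3 + V) + 6)/3 = -(6 - 1/(-3 + V))/3 = -2 + 1/(3*(-3 + V)))
w(o(-3, 0))*x(-1, -4 - 3) = (-11 - 1*(-4))*((19 - 6*(-1))/(3*(-3 - 1))) = (-11 + 4)*((1/3)*(19 + 6)/(-4)) = -7*(-1)*25/(3*4) = -7*(-25/12) = 175/12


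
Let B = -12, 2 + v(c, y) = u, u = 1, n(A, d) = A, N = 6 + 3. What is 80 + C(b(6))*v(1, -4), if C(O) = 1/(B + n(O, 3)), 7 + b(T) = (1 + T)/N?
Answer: 13129/164 ≈ 80.055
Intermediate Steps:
N = 9
v(c, y) = -1 (v(c, y) = -2 + 1 = -1)
b(T) = -62/9 + T/9 (b(T) = -7 + (1 + T)/9 = -7 + (1 + T)*(1/9) = -7 + (1/9 + T/9) = -62/9 + T/9)
C(O) = 1/(-12 + O)
80 + C(b(6))*v(1, -4) = 80 - 1/(-12 + (-62/9 + (1/9)*6)) = 80 - 1/(-12 + (-62/9 + 2/3)) = 80 - 1/(-12 - 56/9) = 80 - 1/(-164/9) = 80 - 9/164*(-1) = 80 + 9/164 = 13129/164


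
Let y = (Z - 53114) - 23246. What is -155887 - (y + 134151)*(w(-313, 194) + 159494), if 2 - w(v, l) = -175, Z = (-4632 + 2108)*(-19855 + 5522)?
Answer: -5785564356780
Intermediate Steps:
Z = 36176492 (Z = -2524*(-14333) = 36176492)
w(v, l) = 177 (w(v, l) = 2 - 1*(-175) = 2 + 175 = 177)
y = 36100132 (y = (36176492 - 53114) - 23246 = 36123378 - 23246 = 36100132)
-155887 - (y + 134151)*(w(-313, 194) + 159494) = -155887 - (36100132 + 134151)*(177 + 159494) = -155887 - 36234283*159671 = -155887 - 1*5785564200893 = -155887 - 5785564200893 = -5785564356780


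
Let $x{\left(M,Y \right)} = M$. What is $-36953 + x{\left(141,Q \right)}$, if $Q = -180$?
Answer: $-36812$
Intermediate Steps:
$-36953 + x{\left(141,Q \right)} = -36953 + 141 = -36812$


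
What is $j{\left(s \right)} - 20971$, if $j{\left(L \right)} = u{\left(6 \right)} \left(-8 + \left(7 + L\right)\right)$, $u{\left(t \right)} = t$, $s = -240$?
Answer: $-22417$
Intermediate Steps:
$j{\left(L \right)} = -6 + 6 L$ ($j{\left(L \right)} = 6 \left(-8 + \left(7 + L\right)\right) = 6 \left(-1 + L\right) = -6 + 6 L$)
$j{\left(s \right)} - 20971 = \left(-6 + 6 \left(-240\right)\right) - 20971 = \left(-6 - 1440\right) - 20971 = -1446 - 20971 = -22417$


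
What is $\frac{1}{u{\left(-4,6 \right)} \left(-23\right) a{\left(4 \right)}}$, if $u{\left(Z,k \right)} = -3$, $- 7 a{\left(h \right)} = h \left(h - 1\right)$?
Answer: $- \frac{7}{828} \approx -0.0084541$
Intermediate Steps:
$a{\left(h \right)} = - \frac{h \left(-1 + h\right)}{7}$ ($a{\left(h \right)} = - \frac{h \left(h - 1\right)}{7} = - \frac{h \left(-1 + h\right)}{7}$)
$\frac{1}{u{\left(-4,6 \right)} \left(-23\right) a{\left(4 \right)}} = \frac{1}{\left(-3\right) \left(-23\right) \frac{1}{7} \cdot 4 \left(1 - 4\right)} = \frac{1}{69 \cdot \frac{1}{7} \cdot 4 \left(1 - 4\right)} = \frac{1}{69 \cdot \frac{1}{7} \cdot 4 \left(-3\right)} = \frac{1}{69 \left(- \frac{12}{7}\right)} = \frac{1}{- \frac{828}{7}} = - \frac{7}{828}$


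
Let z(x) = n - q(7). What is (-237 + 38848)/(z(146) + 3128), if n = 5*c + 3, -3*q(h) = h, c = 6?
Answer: 115833/9490 ≈ 12.206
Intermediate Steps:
q(h) = -h/3
n = 33 (n = 5*6 + 3 = 30 + 3 = 33)
z(x) = 106/3 (z(x) = 33 - (-1)*7/3 = 33 - 1*(-7/3) = 33 + 7/3 = 106/3)
(-237 + 38848)/(z(146) + 3128) = (-237 + 38848)/(106/3 + 3128) = 38611/(9490/3) = 38611*(3/9490) = 115833/9490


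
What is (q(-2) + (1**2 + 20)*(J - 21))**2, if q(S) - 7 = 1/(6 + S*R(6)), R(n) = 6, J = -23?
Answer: 30283009/36 ≈ 8.4120e+5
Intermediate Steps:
q(S) = 7 + 1/(6 + 6*S) (q(S) = 7 + 1/(6 + S*6) = 7 + 1/(6 + 6*S))
(q(-2) + (1**2 + 20)*(J - 21))**2 = ((43 + 42*(-2))/(6*(1 - 2)) + (1**2 + 20)*(-23 - 21))**2 = ((1/6)*(43 - 84)/(-1) + (1 + 20)*(-44))**2 = ((1/6)*(-1)*(-41) + 21*(-44))**2 = (41/6 - 924)**2 = (-5503/6)**2 = 30283009/36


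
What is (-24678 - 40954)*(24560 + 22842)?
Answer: -3111088064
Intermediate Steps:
(-24678 - 40954)*(24560 + 22842) = -65632*47402 = -3111088064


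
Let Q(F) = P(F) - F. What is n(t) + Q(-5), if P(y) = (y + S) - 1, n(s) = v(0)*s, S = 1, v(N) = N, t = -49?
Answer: 0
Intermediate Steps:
n(s) = 0 (n(s) = 0*s = 0)
P(y) = y (P(y) = (y + 1) - 1 = (1 + y) - 1 = y)
Q(F) = 0 (Q(F) = F - F = 0)
n(t) + Q(-5) = 0 + 0 = 0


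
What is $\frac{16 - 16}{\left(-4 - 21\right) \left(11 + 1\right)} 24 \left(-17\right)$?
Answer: $0$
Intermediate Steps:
$\frac{16 - 16}{\left(-4 - 21\right) \left(11 + 1\right)} 24 \left(-17\right) = \frac{0}{\left(-25\right) 12} \cdot 24 \left(-17\right) = \frac{0}{-300} \cdot 24 \left(-17\right) = 0 \left(- \frac{1}{300}\right) 24 \left(-17\right) = 0 \cdot 24 \left(-17\right) = 0 \left(-17\right) = 0$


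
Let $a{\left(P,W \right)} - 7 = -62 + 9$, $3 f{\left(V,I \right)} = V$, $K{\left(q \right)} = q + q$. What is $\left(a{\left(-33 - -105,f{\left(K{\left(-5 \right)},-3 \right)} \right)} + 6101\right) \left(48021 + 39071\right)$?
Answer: $527342060$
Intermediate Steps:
$K{\left(q \right)} = 2 q$
$f{\left(V,I \right)} = \frac{V}{3}$
$a{\left(P,W \right)} = -46$ ($a{\left(P,W \right)} = 7 + \left(-62 + 9\right) = 7 - 53 = -46$)
$\left(a{\left(-33 - -105,f{\left(K{\left(-5 \right)},-3 \right)} \right)} + 6101\right) \left(48021 + 39071\right) = \left(-46 + 6101\right) \left(48021 + 39071\right) = 6055 \cdot 87092 = 527342060$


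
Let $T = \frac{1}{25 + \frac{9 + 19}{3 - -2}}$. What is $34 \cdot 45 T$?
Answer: $50$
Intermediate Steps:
$T = \frac{5}{153}$ ($T = \frac{1}{25 + \frac{28}{3 + \left(-6 + 8\right)}} = \frac{1}{25 + \frac{28}{3 + 2}} = \frac{1}{25 + \frac{28}{5}} = \frac{1}{\frac{153}{5}} = \frac{5}{153} \approx 0.03268$)
$34 \cdot 45 T = 34 \cdot 45 \cdot \frac{5}{153} = 1530 \cdot \frac{5}{153} = 50$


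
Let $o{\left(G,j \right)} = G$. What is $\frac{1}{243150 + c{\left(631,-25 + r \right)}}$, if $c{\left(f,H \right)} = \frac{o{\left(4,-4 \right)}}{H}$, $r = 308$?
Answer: $\frac{283}{68811454} \approx 4.1127 \cdot 10^{-6}$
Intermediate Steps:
$c{\left(f,H \right)} = \frac{4}{H}$
$\frac{1}{243150 + c{\left(631,-25 + r \right)}} = \frac{1}{243150 + \frac{4}{-25 + 308}} = \frac{1}{243150 + \frac{4}{283}} = \frac{1}{\frac{68811454}{283}} = \frac{283}{68811454}$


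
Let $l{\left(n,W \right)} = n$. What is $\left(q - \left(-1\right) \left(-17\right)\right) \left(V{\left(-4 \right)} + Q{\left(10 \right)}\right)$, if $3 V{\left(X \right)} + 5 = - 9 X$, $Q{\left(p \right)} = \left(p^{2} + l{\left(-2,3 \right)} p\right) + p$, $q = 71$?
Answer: $5418$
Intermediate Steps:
$Q{\left(p \right)} = p^{2} - p$ ($Q{\left(p \right)} = \left(p^{2} - 2 p\right) + p = p^{2} - p$)
$V{\left(X \right)} = - \frac{5}{3} - 3 X$ ($V{\left(X \right)} = - \frac{5}{3} + \frac{\left(-9\right) X}{3} = - \frac{5}{3} - 3 X$)
$\left(q - \left(-1\right) \left(-17\right)\right) \left(V{\left(-4 \right)} + Q{\left(10 \right)}\right) = \left(71 - \left(-1\right) \left(-17\right)\right) \left(\left(- \frac{5}{3} - -12\right) + 10 \left(-1 + 10\right)\right) = \left(71 - 17\right) \left(\left(- \frac{5}{3} + 12\right) + 10 \cdot 9\right) = \left(71 - 17\right) \left(\frac{31}{3} + 90\right) = 54 \cdot \frac{301}{3} = 5418$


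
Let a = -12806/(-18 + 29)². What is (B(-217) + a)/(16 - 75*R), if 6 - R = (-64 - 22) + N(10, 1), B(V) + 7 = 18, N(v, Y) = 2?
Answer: 11475/814814 ≈ 0.014083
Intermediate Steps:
B(V) = 11 (B(V) = -7 + 18 = 11)
R = 90 (R = 6 - ((-64 - 22) + 2) = 6 - (-86 + 2) = 6 - 1*(-84) = 6 + 84 = 90)
a = -12806/121 (a = -12806/(11²) = -12806/121 ≈ -105.83)
(B(-217) + a)/(16 - 75*R) = (11 - 12806/121)/(16 - 75*90) = -11475/(121*(16 - 6750)) = -11475/121/(-6734) = -11475/121*(-1/6734) = 11475/814814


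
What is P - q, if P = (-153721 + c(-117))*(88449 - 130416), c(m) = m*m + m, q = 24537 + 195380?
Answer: 5881413166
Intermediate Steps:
q = 219917
c(m) = m + m**2 (c(m) = m**2 + m = m + m**2)
P = 5881633083 (P = (-153721 - 117*(1 - 117))*(88449 - 130416) = (-153721 - 117*(-116))*(-41967) = (-153721 + 13572)*(-41967) = -140149*(-41967) = 5881633083)
P - q = 5881633083 - 1*219917 = 5881633083 - 219917 = 5881413166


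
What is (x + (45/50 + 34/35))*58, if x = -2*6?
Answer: -20561/35 ≈ -587.46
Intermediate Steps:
x = -12
(x + (45/50 + 34/35))*58 = (-12 + (45/50 + 34/35))*58 = (-12 + (45*(1/50) + 34*(1/35)))*58 = (-12 + (9/10 + 34/35))*58 = (-12 + 131/70)*58 = -709/70*58 = -20561/35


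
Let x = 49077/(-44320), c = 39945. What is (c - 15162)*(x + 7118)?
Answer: 7817070786789/44320 ≈ 1.7638e+8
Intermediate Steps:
x = -49077/44320 (x = 49077*(-1/44320) = -49077/44320 ≈ -1.1073)
(c - 15162)*(x + 7118) = (39945 - 15162)*(-49077/44320 + 7118) = 24783*(315420683/44320) = 7817070786789/44320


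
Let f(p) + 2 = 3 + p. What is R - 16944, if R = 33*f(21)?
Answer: -16218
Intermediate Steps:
f(p) = 1 + p (f(p) = -2 + (3 + p) = 1 + p)
R = 726 (R = 33*(1 + 21) = 33*22 = 726)
R - 16944 = 726 - 16944 = -16218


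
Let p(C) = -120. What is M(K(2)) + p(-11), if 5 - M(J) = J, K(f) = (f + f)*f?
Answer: -123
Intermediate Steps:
K(f) = 2*f**2 (K(f) = (2*f)*f = 2*f**2)
M(J) = 5 - J
M(K(2)) + p(-11) = (5 - 2*2**2) - 120 = (5 - 2*4) - 120 = (5 - 1*8) - 120 = (5 - 8) - 120 = -3 - 120 = -123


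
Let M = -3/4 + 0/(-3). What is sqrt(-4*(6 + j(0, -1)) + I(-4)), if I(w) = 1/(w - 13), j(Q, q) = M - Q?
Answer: I*sqrt(6086)/17 ≈ 4.589*I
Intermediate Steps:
M = -3/4 (M = -3*1/4 + 0*(-1/3) = -3/4 + 0 = -3/4 ≈ -0.75000)
j(Q, q) = -3/4 - Q
I(w) = 1/(-13 + w)
sqrt(-4*(6 + j(0, -1)) + I(-4)) = sqrt(-4*(6 + (-3/4 - 1*0)) + 1/(-13 - 4)) = sqrt(-4*(6 + (-3/4 + 0)) + 1/(-17)) = sqrt(-4*(6 - 3/4) - 1/17) = sqrt(-4*21/4 - 1/17) = sqrt(-21 - 1/17) = sqrt(-358/17) = I*sqrt(6086)/17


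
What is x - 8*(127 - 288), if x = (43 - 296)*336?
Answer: -83720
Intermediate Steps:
x = -85008 (x = -253*336 = -85008)
x - 8*(127 - 288) = -85008 - 8*(127 - 288) = -85008 - 8*(-161) = -85008 - 1*(-1288) = -85008 + 1288 = -83720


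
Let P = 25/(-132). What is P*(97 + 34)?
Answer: -3275/132 ≈ -24.811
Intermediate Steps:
P = -25/132 (P = 25*(-1/132) = -25/132 ≈ -0.18939)
P*(97 + 34) = -25*(97 + 34)/132 = -25/132*131 = -3275/132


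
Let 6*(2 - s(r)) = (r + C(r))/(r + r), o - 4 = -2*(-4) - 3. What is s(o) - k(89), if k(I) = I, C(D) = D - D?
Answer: -1045/12 ≈ -87.083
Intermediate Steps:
o = 9 (o = 4 + (-2*(-4) - 3) = 4 + (8 - 3) = 4 + 5 = 9)
C(D) = 0
s(r) = 23/12 (s(r) = 2 - (r + 0)/(6*(r + r)) = 2 - r/(6*(2*r)) = 2 - r*1/(2*r)/6 = 2 - 1/6*1/2 = 2 - 1/12 = 23/12)
s(o) - k(89) = 23/12 - 1*89 = 23/12 - 89 = -1045/12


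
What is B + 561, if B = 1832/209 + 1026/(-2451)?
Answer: 5116721/8987 ≈ 569.35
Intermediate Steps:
B = 75014/8987 (B = 1832*(1/209) + 1026*(-1/2451) = 1832/209 - 18/43 = 75014/8987 ≈ 8.3469)
B + 561 = 75014/8987 + 561 = 5116721/8987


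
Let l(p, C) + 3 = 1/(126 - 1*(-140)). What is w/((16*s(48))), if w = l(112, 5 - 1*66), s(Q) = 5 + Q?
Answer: -797/225568 ≈ -0.0035333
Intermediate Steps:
l(p, C) = -797/266 (l(p, C) = -3 + 1/(126 - 1*(-140)) = -3 + 1/(126 + 140) = -3 + 1/266 = -797/266)
w = -797/266 ≈ -2.9962
w/((16*s(48))) = -797*1/(16*(5 + 48))/266 = -797/(266*(16*53)) = -797/266/848 = -797/266*1/848 = -797/225568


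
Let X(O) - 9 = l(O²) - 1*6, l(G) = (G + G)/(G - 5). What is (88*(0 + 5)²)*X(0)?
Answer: 6600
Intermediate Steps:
l(G) = 2*G/(-5 + G) (l(G) = (2*G)/(-5 + G) = 2*G/(-5 + G))
X(O) = 3 + 2*O²/(-5 + O²) (X(O) = 9 + (2*O²/(-5 + O²) - 1*6) = 9 + (2*O²/(-5 + O²) - 6) = 9 + (-6 + 2*O²/(-5 + O²)) = 3 + 2*O²/(-5 + O²))
(88*(0 + 5)²)*X(0) = (88*(0 + 5)²)*(5*(-3 + 0²)/(-5 + 0²)) = (88*5²)*(5*(-3 + 0)/(-5 + 0)) = (88*25)*(5*(-3)/(-5)) = 2200*(5*(-⅕)*(-3)) = 2200*3 = 6600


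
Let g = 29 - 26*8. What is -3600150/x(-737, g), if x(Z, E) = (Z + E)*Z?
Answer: -1800075/337546 ≈ -5.3328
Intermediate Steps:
g = -179 (g = 29 - 208 = -179)
x(Z, E) = Z*(E + Z) (x(Z, E) = (E + Z)*Z = Z*(E + Z))
-3600150/x(-737, g) = -3600150*(-1/(737*(-179 - 737))) = -3600150/((-737*(-916))) = -3600150/675092 = -3600150*1/675092 = -1800075/337546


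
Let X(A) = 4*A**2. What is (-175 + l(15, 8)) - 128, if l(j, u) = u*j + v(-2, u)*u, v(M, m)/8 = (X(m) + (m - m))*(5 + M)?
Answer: 48969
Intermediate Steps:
v(M, m) = 32*m**2*(5 + M) (v(M, m) = 8*((4*m**2 + (m - m))*(5 + M)) = 8*((4*m**2 + 0)*(5 + M)) = 8*((4*m**2)*(5 + M)) = 8*(4*m**2*(5 + M)) = 32*m**2*(5 + M))
l(j, u) = 96*u**3 + j*u (l(j, u) = u*j + (32*u**2*(5 - 2))*u = j*u + (32*u**2*3)*u = j*u + (96*u**2)*u = j*u + 96*u**3 = 96*u**3 + j*u)
(-175 + l(15, 8)) - 128 = (-175 + 8*(15 + 96*8**2)) - 128 = (-175 + 8*(15 + 96*64)) - 128 = (-175 + 8*(15 + 6144)) - 128 = (-175 + 8*6159) - 128 = (-175 + 49272) - 128 = 49097 - 128 = 48969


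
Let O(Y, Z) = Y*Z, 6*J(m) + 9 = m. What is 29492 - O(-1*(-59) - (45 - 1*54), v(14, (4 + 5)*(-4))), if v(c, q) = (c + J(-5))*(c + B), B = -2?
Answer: 19972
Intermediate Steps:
J(m) = -3/2 + m/6
v(c, q) = (-2 + c)*(-7/3 + c) (v(c, q) = (c + (-3/2 + (1/6)*(-5)))*(c - 2) = (c + (-3/2 - 5/6))*(-2 + c) = (c - 7/3)*(-2 + c) = (-7/3 + c)*(-2 + c) = (-2 + c)*(-7/3 + c))
29492 - O(-1*(-59) - (45 - 1*54), v(14, (4 + 5)*(-4))) = 29492 - (-1*(-59) - (45 - 1*54))*(14/3 + 14**2 - 13/3*14) = 29492 - (59 - (45 - 54))*(14/3 + 196 - 182/3) = 29492 - (59 - 1*(-9))*140 = 29492 - (59 + 9)*140 = 29492 - 68*140 = 29492 - 1*9520 = 29492 - 9520 = 19972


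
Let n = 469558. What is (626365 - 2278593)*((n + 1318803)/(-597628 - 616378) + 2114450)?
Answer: -2120595974492624646/607003 ≈ -3.4935e+12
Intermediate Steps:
(626365 - 2278593)*((n + 1318803)/(-597628 - 616378) + 2114450) = (626365 - 2278593)*((469558 + 1318803)/(-597628 - 616378) + 2114450) = -1652228*(1788361/(-1214006) + 2114450) = -1652228*(1788361*(-1/1214006) + 2114450) = -1652228*(-1788361/1214006 + 2114450) = -1652228*2566953198339/1214006 = -2120595974492624646/607003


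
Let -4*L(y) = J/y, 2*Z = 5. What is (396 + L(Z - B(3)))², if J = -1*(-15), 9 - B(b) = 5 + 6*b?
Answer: 75811849/484 ≈ 1.5664e+5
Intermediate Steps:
Z = 5/2 (Z = (½)*5 = 5/2 ≈ 2.5000)
B(b) = 4 - 6*b (B(b) = 9 - (5 + 6*b) = 9 + (-5 - 6*b) = 4 - 6*b)
J = 15
L(y) = -15/(4*y)
(396 + L(Z - B(3)))² = (396 - 15/(4*(5/2 - (4 - 6*3))))² = (396 - 15/(4*(5/2 - (4 - 18))))² = (396 - 15/(4*(5/2 - 1*(-14))))² = (396 - 15/(4*(5/2 + 14)))² = (396 - 15/(4*33/2))² = (396 - 15/4*2/33)² = (396 - 5/22)² = (8707/22)² = 75811849/484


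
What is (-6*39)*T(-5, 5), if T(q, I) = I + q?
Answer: 0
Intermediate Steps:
(-6*39)*T(-5, 5) = (-6*39)*(5 - 5) = -234*0 = 0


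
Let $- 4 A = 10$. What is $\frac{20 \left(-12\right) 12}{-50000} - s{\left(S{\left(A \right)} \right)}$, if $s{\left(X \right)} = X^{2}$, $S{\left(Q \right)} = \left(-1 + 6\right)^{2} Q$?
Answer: $- \frac{9765481}{2500} \approx -3906.2$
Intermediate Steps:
$A = - \frac{5}{2}$ ($A = \left(- \frac{1}{4}\right) 10 = - \frac{5}{2} \approx -2.5$)
$S{\left(Q \right)} = 25 Q$ ($S{\left(Q \right)} = 5^{2} Q = 25 Q$)
$\frac{20 \left(-12\right) 12}{-50000} - s{\left(S{\left(A \right)} \right)} = \frac{20 \left(-12\right) 12}{-50000} - \left(25 \left(- \frac{5}{2}\right)\right)^{2} = \left(-240\right) 12 \left(- \frac{1}{50000}\right) - \left(- \frac{125}{2}\right)^{2} = \left(-2880\right) \left(- \frac{1}{50000}\right) - \frac{15625}{4} = \frac{36}{625} - \frac{15625}{4} = - \frac{9765481}{2500}$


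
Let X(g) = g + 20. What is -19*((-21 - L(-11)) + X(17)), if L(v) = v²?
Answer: 1995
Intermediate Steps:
X(g) = 20 + g
-19*((-21 - L(-11)) + X(17)) = -19*((-21 - 1*(-11)²) + (20 + 17)) = -19*((-21 - 1*121) + 37) = -19*((-21 - 121) + 37) = -19*(-142 + 37) = -19*(-105) = 1995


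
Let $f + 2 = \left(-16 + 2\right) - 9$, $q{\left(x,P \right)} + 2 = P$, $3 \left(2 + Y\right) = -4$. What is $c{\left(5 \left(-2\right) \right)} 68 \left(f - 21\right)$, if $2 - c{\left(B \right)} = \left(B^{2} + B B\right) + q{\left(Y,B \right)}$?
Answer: $581808$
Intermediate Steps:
$Y = - \frac{10}{3}$ ($Y = -2 + \frac{1}{3} \left(-4\right) = -2 - \frac{4}{3} = - \frac{10}{3} \approx -3.3333$)
$q{\left(x,P \right)} = -2 + P$
$f = -25$ ($f = -2 + \left(\left(-16 + 2\right) - 9\right) = -2 - 23 = -25$)
$c{\left(B \right)} = 4 - B - 2 B^{2}$ ($c{\left(B \right)} = 2 - \left(\left(B^{2} + B B\right) + \left(-2 + B\right)\right) = 2 - \left(\left(B^{2} + B^{2}\right) + \left(-2 + B\right)\right) = 2 - \left(2 B^{2} + \left(-2 + B\right)\right) = 2 - \left(-2 + B + 2 B^{2}\right) = 4 - B - 2 B^{2}$)
$c{\left(5 \left(-2\right) \right)} 68 \left(f - 21\right) = \left(4 - 5 \left(-2\right) - 2 \left(5 \left(-2\right)\right)^{2}\right) 68 \left(-25 - 21\right) = \left(4 - -10 - 2 \left(-10\right)^{2}\right) 68 \left(-25 - 21\right) = \left(4 + 10 - 200\right) 68 \left(-46\right) = \left(-186\right) 68 \left(-46\right) = \left(-12648\right) \left(-46\right) = 581808$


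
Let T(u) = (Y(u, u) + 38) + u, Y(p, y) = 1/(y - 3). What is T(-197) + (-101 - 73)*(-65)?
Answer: 2230199/200 ≈ 11151.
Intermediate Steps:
Y(p, y) = 1/(-3 + y)
T(u) = 38 + u + 1/(-3 + u) (T(u) = (1/(-3 + u) + 38) + u = (38 + 1/(-3 + u)) + u = 38 + u + 1/(-3 + u))
T(-197) + (-101 - 73)*(-65) = (1 + (-3 - 197)*(38 - 197))/(-3 - 197) + (-101 - 73)*(-65) = (1 - 200*(-159))/(-200) - 174*(-65) = -(1 + 31800)/200 + 11310 = -1/200*31801 + 11310 = -31801/200 + 11310 = 2230199/200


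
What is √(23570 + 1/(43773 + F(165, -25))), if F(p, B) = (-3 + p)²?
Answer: √115549103481747/70017 ≈ 153.53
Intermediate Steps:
√(23570 + 1/(43773 + F(165, -25))) = √(23570 + 1/(43773 + (-3 + 165)²)) = √(23570 + 1/(43773 + 162²)) = √(23570 + 1/(43773 + 26244)) = √(23570 + 1/70017) = √(1650300691/70017) = √115549103481747/70017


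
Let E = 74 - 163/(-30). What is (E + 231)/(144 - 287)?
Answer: -9313/4290 ≈ -2.1709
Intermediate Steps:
E = 2383/30 (E = 74 - 163*(-1)/30 = 74 - 1*(-163/30) = 74 + 163/30 = 2383/30 ≈ 79.433)
(E + 231)/(144 - 287) = (2383/30 + 231)/(144 - 287) = (9313/30)/(-143) = (9313/30)*(-1/143) = -9313/4290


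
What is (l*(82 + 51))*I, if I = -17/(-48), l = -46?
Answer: -52003/24 ≈ -2166.8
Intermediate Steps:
I = 17/48 (I = -17*(-1/48) = 17/48 ≈ 0.35417)
(l*(82 + 51))*I = -46*(82 + 51)*(17/48) = -46*133*(17/48) = -6118*17/48 = -52003/24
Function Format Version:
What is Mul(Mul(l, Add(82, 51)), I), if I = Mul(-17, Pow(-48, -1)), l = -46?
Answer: Rational(-52003, 24) ≈ -2166.8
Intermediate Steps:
I = Rational(17, 48) (I = Mul(-17, Rational(-1, 48)) = Rational(17, 48) ≈ 0.35417)
Mul(Mul(l, Add(82, 51)), I) = Mul(Mul(-46, Add(82, 51)), Rational(17, 48)) = Mul(Mul(-46, 133), Rational(17, 48)) = Mul(-6118, Rational(17, 48)) = Rational(-52003, 24)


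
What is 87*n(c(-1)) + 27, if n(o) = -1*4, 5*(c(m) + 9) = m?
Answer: -321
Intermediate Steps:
c(m) = -9 + m/5
n(o) = -4
87*n(c(-1)) + 27 = 87*(-4) + 27 = -348 + 27 = -321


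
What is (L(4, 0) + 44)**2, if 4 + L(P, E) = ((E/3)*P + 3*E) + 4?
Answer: 1936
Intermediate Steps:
L(P, E) = 3*E + E*P/3 (L(P, E) = -4 + (((E/3)*P + 3*E) + 4) = -4 + ((E*P/3 + 3*E) + 4) = -4 + ((3*E + E*P/3) + 4) = -4 + (4 + 3*E + E*P/3) = 3*E + E*P/3)
(L(4, 0) + 44)**2 = ((1/3)*0*(9 + 4) + 44)**2 = ((1/3)*0*13 + 44)**2 = (0 + 44)**2 = 44**2 = 1936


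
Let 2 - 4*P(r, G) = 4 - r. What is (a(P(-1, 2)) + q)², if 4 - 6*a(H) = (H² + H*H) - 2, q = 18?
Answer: 90601/256 ≈ 353.91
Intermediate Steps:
P(r, G) = -½ + r/4 (P(r, G) = ½ - (4 - r)/4 = ½ + (-1 + r/4) = -½ + r/4)
a(H) = 1 - H²/3 (a(H) = ⅔ - ((H² + H*H) - 2)/6 = ⅔ - ((H² + H²) - 2)/6 = ⅔ - (2*H² - 2)/6 = ⅔ - (-2 + 2*H²)/6 = ⅔ + (⅓ - H²/3) = 1 - H²/3)
(a(P(-1, 2)) + q)² = ((1 - (-½ + (¼)*(-1))²/3) + 18)² = ((1 - (-½ - ¼)²/3) + 18)² = ((1 - (-¾)²/3) + 18)² = ((1 - ⅓*9/16) + 18)² = ((1 - 3/16) + 18)² = (13/16 + 18)² = (301/16)² = 90601/256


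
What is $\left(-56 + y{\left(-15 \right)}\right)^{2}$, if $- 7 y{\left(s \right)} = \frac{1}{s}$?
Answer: $\frac{34562641}{11025} \approx 3134.9$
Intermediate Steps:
$y{\left(s \right)} = - \frac{1}{7 s}$
$\left(-56 + y{\left(-15 \right)}\right)^{2} = \left(-56 - \frac{1}{7 \left(-15\right)}\right)^{2} = \left(-56 - - \frac{1}{105}\right)^{2} = \left(-56 + \frac{1}{105}\right)^{2} = \left(- \frac{5879}{105}\right)^{2} = \frac{34562641}{11025}$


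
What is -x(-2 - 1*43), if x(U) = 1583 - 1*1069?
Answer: -514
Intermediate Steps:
x(U) = 514 (x(U) = 1583 - 1069 = 514)
-x(-2 - 1*43) = -1*514 = -514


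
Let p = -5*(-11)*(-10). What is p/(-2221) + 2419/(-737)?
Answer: -4967249/1636877 ≈ -3.0346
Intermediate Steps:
p = -550 (p = 55*(-10) = -550)
p/(-2221) + 2419/(-737) = -550/(-2221) + 2419/(-737) = -550*(-1/2221) + 2419*(-1/737) = 550/2221 - 2419/737 = -4967249/1636877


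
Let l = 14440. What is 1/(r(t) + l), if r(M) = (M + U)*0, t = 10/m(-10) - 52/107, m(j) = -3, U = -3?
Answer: 1/14440 ≈ 6.9252e-5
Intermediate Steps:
t = -1226/321 (t = 10/(-3) - 52/107 = 10*(-1/3) - 52*1/107 = -10/3 - 52/107 = -1226/321 ≈ -3.8193)
r(M) = 0 (r(M) = (M - 3)*0 = (-3 + M)*0 = 0)
1/(r(t) + l) = 1/(0 + 14440) = 1/14440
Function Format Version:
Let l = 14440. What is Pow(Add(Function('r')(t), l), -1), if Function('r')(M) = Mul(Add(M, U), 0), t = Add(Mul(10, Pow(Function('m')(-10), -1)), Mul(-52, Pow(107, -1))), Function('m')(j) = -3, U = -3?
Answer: Rational(1, 14440) ≈ 6.9252e-5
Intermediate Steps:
t = Rational(-1226, 321) (t = Add(Mul(10, Pow(-3, -1)), Mul(-52, Pow(107, -1))) = Add(Mul(10, Rational(-1, 3)), Mul(-52, Rational(1, 107))) = Add(Rational(-10, 3), Rational(-52, 107)) = Rational(-1226, 321) ≈ -3.8193)
Function('r')(M) = 0 (Function('r')(M) = Mul(Add(M, -3), 0) = Mul(Add(-3, M), 0) = 0)
Pow(Add(Function('r')(t), l), -1) = Pow(Add(0, 14440), -1) = Pow(14440, -1) = Rational(1, 14440)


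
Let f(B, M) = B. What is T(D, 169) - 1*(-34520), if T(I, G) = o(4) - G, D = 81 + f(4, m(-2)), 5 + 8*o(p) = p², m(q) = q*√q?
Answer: 274819/8 ≈ 34352.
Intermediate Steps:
m(q) = q^(3/2)
o(p) = -5/8 + p²/8
D = 85 (D = 81 + 4 = 85)
T(I, G) = 11/8 - G (T(I, G) = (-5/8 + (⅛)*4²) - G = (-5/8 + (⅛)*16) - G = (-5/8 + 2) - G = 11/8 - G)
T(D, 169) - 1*(-34520) = (11/8 - 1*169) - 1*(-34520) = (11/8 - 169) + 34520 = -1341/8 + 34520 = 274819/8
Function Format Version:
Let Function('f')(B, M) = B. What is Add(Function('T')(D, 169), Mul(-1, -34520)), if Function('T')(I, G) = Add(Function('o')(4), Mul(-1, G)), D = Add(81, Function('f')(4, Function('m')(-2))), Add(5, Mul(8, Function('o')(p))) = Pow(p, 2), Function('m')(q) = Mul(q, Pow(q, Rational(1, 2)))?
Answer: Rational(274819, 8) ≈ 34352.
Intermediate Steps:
Function('m')(q) = Pow(q, Rational(3, 2))
Function('o')(p) = Add(Rational(-5, 8), Mul(Rational(1, 8), Pow(p, 2)))
D = 85 (D = Add(81, 4) = 85)
Function('T')(I, G) = Add(Rational(11, 8), Mul(-1, G)) (Function('T')(I, G) = Add(Add(Rational(-5, 8), Mul(Rational(1, 8), Pow(4, 2))), Mul(-1, G)) = Add(Add(Rational(-5, 8), Mul(Rational(1, 8), 16)), Mul(-1, G)) = Add(Add(Rational(-5, 8), 2), Mul(-1, G)) = Add(Rational(11, 8), Mul(-1, G)))
Add(Function('T')(D, 169), Mul(-1, -34520)) = Add(Add(Rational(11, 8), Mul(-1, 169)), Mul(-1, -34520)) = Add(Add(Rational(11, 8), -169), 34520) = Add(Rational(-1341, 8), 34520) = Rational(274819, 8)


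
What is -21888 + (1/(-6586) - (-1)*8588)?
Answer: -87593801/6586 ≈ -13300.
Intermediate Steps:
-21888 + (1/(-6586) - (-1)*8588) = -21888 + (-1/6586 - 1*(-8588)) = -21888 + (-1/6586 + 8588) = -21888 + 56560567/6586 = -87593801/6586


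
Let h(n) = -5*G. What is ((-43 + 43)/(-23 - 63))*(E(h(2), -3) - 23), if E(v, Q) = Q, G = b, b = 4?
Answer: 0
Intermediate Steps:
G = 4
h(n) = -20 (h(n) = -5*4 = -20)
((-43 + 43)/(-23 - 63))*(E(h(2), -3) - 23) = ((-43 + 43)/(-23 - 63))*(-3 - 23) = (0/(-86))*(-26) = (0*(-1/86))*(-26) = 0*(-26) = 0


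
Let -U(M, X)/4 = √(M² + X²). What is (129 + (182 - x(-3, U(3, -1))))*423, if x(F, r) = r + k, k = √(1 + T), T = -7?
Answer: 131553 + 1692*√10 - 423*I*√6 ≈ 1.369e+5 - 1036.1*I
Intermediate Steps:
k = I*√6 (k = √(1 - 7) = √(-6) = I*√6 ≈ 2.4495*I)
U(M, X) = -4*√(M² + X²)
x(F, r) = r + I*√6
(129 + (182 - x(-3, U(3, -1))))*423 = (129 + (182 - (-4*√(3² + (-1)²) + I*√6)))*423 = (129 + (182 - (-4*√(9 + 1) + I*√6)))*423 = (129 + (182 - (-4*√10 + I*√6)))*423 = (129 + (182 + (4*√10 - I*√6)))*423 = (129 + (182 + 4*√10 - I*√6))*423 = (311 + 4*√10 - I*√6)*423 = 131553 + 1692*√10 - 423*I*√6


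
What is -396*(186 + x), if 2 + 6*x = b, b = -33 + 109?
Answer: -78540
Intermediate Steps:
b = 76
x = 37/3 (x = -⅓ + (⅙)*76 = -⅓ + 38/3 = 37/3 ≈ 12.333)
-396*(186 + x) = -396*(186 + 37/3) = -396*595/3 = -78540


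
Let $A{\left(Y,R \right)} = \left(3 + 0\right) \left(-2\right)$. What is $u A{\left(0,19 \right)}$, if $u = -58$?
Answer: $348$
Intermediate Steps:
$A{\left(Y,R \right)} = -6$ ($A{\left(Y,R \right)} = 3 \left(-2\right) = -6$)
$u A{\left(0,19 \right)} = \left(-58\right) \left(-6\right) = 348$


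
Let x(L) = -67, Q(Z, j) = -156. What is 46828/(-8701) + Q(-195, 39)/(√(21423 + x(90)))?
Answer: -46828/8701 - 78*√5339/5339 ≈ -6.4494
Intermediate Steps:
46828/(-8701) + Q(-195, 39)/(√(21423 + x(90))) = 46828/(-8701) - 156/√(21423 - 67) = 46828*(-1/8701) - 156*√5339/10678 = -46828/8701 - 156*√5339/10678 = -46828/8701 - 78*√5339/5339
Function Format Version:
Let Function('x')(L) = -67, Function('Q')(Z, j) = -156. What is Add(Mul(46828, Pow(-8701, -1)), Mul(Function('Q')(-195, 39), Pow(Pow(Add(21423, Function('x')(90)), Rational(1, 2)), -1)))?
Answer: Add(Rational(-46828, 8701), Mul(Rational(-78, 5339), Pow(5339, Rational(1, 2)))) ≈ -6.4494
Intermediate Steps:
Add(Mul(46828, Pow(-8701, -1)), Mul(Function('Q')(-195, 39), Pow(Pow(Add(21423, Function('x')(90)), Rational(1, 2)), -1))) = Add(Mul(46828, Pow(-8701, -1)), Mul(-156, Pow(Pow(Add(21423, -67), Rational(1, 2)), -1))) = Add(Mul(46828, Rational(-1, 8701)), Mul(-156, Pow(Pow(21356, Rational(1, 2)), -1))) = Add(Rational(-46828, 8701), Mul(-156, Pow(Mul(2, Pow(5339, Rational(1, 2))), -1))) = Add(Rational(-46828, 8701), Mul(-156, Mul(Rational(1, 10678), Pow(5339, Rational(1, 2))))) = Add(Rational(-46828, 8701), Mul(Rational(-78, 5339), Pow(5339, Rational(1, 2))))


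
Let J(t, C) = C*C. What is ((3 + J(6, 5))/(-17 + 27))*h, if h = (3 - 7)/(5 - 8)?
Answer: 56/15 ≈ 3.7333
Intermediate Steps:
h = 4/3 (h = -4/(-3) = -4*(-1/3) = 4/3 ≈ 1.3333)
J(t, C) = C**2
((3 + J(6, 5))/(-17 + 27))*h = ((3 + 5**2)/(-17 + 27))*(4/3) = ((3 + 25)/10)*(4/3) = (28*(1/10))*(4/3) = (14/5)*(4/3) = 56/15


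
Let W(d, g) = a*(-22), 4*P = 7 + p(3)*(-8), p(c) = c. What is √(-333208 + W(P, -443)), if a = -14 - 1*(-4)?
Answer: 2*I*√83247 ≈ 577.05*I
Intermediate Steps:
a = -10 (a = -14 + 4 = -10)
P = -17/4 (P = (7 + 3*(-8))/4 = (7 - 24)/4 = (¼)*(-17) = -17/4 ≈ -4.2500)
W(d, g) = 220 (W(d, g) = -10*(-22) = 220)
√(-333208 + W(P, -443)) = √(-333208 + 220) = √(-332988) = 2*I*√83247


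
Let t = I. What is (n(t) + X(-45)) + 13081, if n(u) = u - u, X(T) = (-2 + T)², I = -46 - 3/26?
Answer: 15290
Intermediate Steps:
I = -1199/26 (I = -46 - 3/26 = -1199/26 ≈ -46.115)
t = -1199/26 ≈ -46.115
n(u) = 0
(n(t) + X(-45)) + 13081 = (0 + (-2 - 45)²) + 13081 = (0 + (-47)²) + 13081 = (0 + 2209) + 13081 = 2209 + 13081 = 15290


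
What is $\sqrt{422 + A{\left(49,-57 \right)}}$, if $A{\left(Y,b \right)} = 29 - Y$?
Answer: $\sqrt{402} \approx 20.05$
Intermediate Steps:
$\sqrt{422 + A{\left(49,-57 \right)}} = \sqrt{422 + \left(29 - 49\right)} = \sqrt{422 - 20} = \sqrt{402}$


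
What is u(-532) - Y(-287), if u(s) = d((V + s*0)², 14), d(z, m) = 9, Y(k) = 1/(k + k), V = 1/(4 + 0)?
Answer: 5167/574 ≈ 9.0017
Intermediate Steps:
V = ¼ (V = 1/4 = ¼ ≈ 0.25000)
Y(k) = 1/(2*k)
u(s) = 9
u(-532) - Y(-287) = 9 - 1/(2*(-287)) = 9 - (-1)/(2*287) = 9 - 1*(-1/574) = 9 + 1/574 = 5167/574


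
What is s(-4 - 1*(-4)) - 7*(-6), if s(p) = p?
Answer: 42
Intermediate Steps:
s(-4 - 1*(-4)) - 7*(-6) = (-4 - 1*(-4)) - 7*(-6) = (-4 + 4) + 42 = 0 + 42 = 42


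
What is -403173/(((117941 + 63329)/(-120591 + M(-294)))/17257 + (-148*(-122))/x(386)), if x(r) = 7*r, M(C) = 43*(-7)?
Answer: -189390591514669902/3139044805177 ≈ -60334.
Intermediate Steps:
M(C) = -301
-403173/(((117941 + 63329)/(-120591 + M(-294)))/17257 + (-148*(-122))/x(386)) = -403173/(((117941 + 63329)/(-120591 - 301))/17257 + (-148*(-122))/((7*386))) = -403173/((181270/(-120892))*(1/17257) + 18056/2702) = -403173/((181270*(-1/120892))*(1/17257) + 18056*(1/2702)) = -403173/(-90635/60446*1/17257 + 9028/1351) = -403173/(-90635/1043116622 + 9028/1351) = -403173/9417134415531/1409250556322 = -403173*1409250556322/9417134415531 = -189390591514669902/3139044805177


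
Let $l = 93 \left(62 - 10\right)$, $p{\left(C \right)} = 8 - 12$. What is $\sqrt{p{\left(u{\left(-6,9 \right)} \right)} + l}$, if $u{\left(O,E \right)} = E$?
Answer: $4 \sqrt{302} \approx 69.513$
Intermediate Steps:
$p{\left(C \right)} = -4$ ($p{\left(C \right)} = 8 - 12 = -4$)
$l = 4836$ ($l = 93 \cdot 52 = 4836$)
$\sqrt{p{\left(u{\left(-6,9 \right)} \right)} + l} = \sqrt{-4 + 4836} = \sqrt{4832} = 4 \sqrt{302}$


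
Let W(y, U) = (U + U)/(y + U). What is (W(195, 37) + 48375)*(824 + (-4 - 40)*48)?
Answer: -1806914914/29 ≈ -6.2307e+7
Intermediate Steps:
W(y, U) = 2*U/(U + y) (W(y, U) = (2*U)/(U + y) = 2*U/(U + y))
(W(195, 37) + 48375)*(824 + (-4 - 40)*48) = (2*37/(37 + 195) + 48375)*(824 + (-4 - 40)*48) = (2*37/232 + 48375)*(824 - 44*48) = (2*37*(1/232) + 48375)*(824 - 2112) = (37/116 + 48375)*(-1288) = (5611537/116)*(-1288) = -1806914914/29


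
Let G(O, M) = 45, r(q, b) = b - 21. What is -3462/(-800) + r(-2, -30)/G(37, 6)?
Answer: 3833/1200 ≈ 3.1942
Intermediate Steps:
r(q, b) = -21 + b
-3462/(-800) + r(-2, -30)/G(37, 6) = -3462/(-800) + (-21 - 30)/45 = -3462*(-1/800) - 51*1/45 = 1731/400 - 17/15 = 3833/1200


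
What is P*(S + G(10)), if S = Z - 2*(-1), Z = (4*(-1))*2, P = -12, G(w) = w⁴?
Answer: -119928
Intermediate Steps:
Z = -8 (Z = -4*2 = -8)
S = -6 (S = -8 - 2*(-1) = -8 + 2 = -6)
P*(S + G(10)) = -12*(-6 + 10⁴) = -12*(-6 + 10000) = -12*9994 = -119928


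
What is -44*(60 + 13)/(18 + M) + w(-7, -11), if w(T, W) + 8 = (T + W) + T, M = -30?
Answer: 704/3 ≈ 234.67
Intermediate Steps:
w(T, W) = -8 + W + 2*T (w(T, W) = -8 + ((T + W) + T) = -8 + (W + 2*T) = -8 + W + 2*T)
-44*(60 + 13)/(18 + M) + w(-7, -11) = -44*(60 + 13)/(18 - 30) + (-8 - 11 + 2*(-7)) = -3212/(-12) + (-8 - 11 - 14) = -3212*(-1)/12 - 33 = -44*(-73/12) - 33 = 803/3 - 33 = 704/3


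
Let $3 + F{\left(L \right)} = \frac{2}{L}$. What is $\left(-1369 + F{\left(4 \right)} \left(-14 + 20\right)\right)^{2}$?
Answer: $1915456$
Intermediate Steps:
$F{\left(L \right)} = -3 + \frac{2}{L}$
$\left(-1369 + F{\left(4 \right)} \left(-14 + 20\right)\right)^{2} = \left(-1369 + \left(-3 + \frac{2}{4}\right) \left(-14 + 20\right)\right)^{2} = \left(-1369 + \left(-3 + 2 \cdot \frac{1}{4}\right) 6\right)^{2} = \left(-1369 + \left(-3 + \frac{1}{2}\right) 6\right)^{2} = \left(-1369 - 15\right)^{2} = \left(-1384\right)^{2} = 1915456$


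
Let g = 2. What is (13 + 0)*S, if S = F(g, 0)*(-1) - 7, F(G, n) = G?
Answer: -117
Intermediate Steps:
S = -9 (S = 2*(-1) - 7 = -2 - 7 = -9)
(13 + 0)*S = (13 + 0)*(-9) = 13*(-9) = -117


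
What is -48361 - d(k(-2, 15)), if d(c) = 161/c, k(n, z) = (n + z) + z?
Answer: -193467/4 ≈ -48367.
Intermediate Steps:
k(n, z) = n + 2*z
-48361 - d(k(-2, 15)) = -48361 - 161/(-2 + 2*15) = -48361 - 161/(-2 + 30) = -48361 - 161/28 = -48361 - 1*23/4 = -48361 - 23/4 = -193467/4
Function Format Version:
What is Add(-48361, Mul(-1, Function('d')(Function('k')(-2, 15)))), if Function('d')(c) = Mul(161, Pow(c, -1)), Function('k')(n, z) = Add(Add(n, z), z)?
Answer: Rational(-193467, 4) ≈ -48367.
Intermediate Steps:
Function('k')(n, z) = Add(n, Mul(2, z))
Add(-48361, Mul(-1, Function('d')(Function('k')(-2, 15)))) = Add(-48361, Mul(-1, Mul(161, Pow(Add(-2, Mul(2, 15)), -1)))) = Add(-48361, Mul(-1, Mul(161, Pow(Add(-2, 30), -1)))) = Add(-48361, Mul(-1, Mul(161, Pow(28, -1)))) = Add(-48361, Mul(-1, Mul(161, Rational(1, 28)))) = Add(-48361, Mul(-1, Rational(23, 4))) = Add(-48361, Rational(-23, 4)) = Rational(-193467, 4)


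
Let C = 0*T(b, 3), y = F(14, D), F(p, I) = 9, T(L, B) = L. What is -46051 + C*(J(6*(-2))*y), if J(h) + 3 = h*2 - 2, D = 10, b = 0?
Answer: -46051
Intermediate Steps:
y = 9
J(h) = -5 + 2*h (J(h) = -3 + (h*2 - 2) = -3 + (2*h - 2) = -3 + (-2 + 2*h) = -5 + 2*h)
C = 0 (C = 0*0 = 0)
-46051 + C*(J(6*(-2))*y) = -46051 + 0*((-5 + 2*(6*(-2)))*9) = -46051 + 0*((-5 + 2*(-12))*9) = -46051 + 0*((-5 - 24)*9) = -46051 + 0*(-29*9) = -46051 + 0*(-261) = -46051 + 0 = -46051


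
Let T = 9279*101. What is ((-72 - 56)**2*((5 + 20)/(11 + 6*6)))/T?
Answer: 409600/44047413 ≈ 0.0092991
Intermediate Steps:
T = 937179
((-72 - 56)**2*((5 + 20)/(11 + 6*6)))/T = ((-72 - 56)**2*((5 + 20)/(11 + 6*6)))/937179 = ((-128)**2*(25/(11 + 36)))*(1/937179) = (16384*(25/47))*(1/937179) = (409600/47)*(1/937179) = 409600/44047413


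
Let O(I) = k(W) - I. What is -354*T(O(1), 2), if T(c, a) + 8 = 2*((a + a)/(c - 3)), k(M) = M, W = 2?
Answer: 4248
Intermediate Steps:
O(I) = 2 - I
T(c, a) = -8 + 4*a/(-3 + c) (T(c, a) = -8 + 2*((a + a)/(c - 3)) = -8 + 2*((2*a)/(-3 + c)) = -8 + 2*(2*a/(-3 + c)) = -8 + 4*a/(-3 + c))
-354*T(O(1), 2) = -1416*(6 + 2 - 2*(2 - 1*1))/(-3 + (2 - 1*1)) = -1416*(6 + 2 - 2*(2 - 1))/(-3 + (2 - 1)) = -1416*(6 + 2 - 2*1)/(-3 + 1) = -1416*(6 + 2 - 2)/(-2) = -1416*(-1)*6/2 = -354*(-12) = 4248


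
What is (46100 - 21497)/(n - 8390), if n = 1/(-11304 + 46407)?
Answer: -863639109/294514169 ≈ -2.9324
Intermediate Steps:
n = 1/35103 ≈ 2.8488e-5
(46100 - 21497)/(n - 8390) = (46100 - 21497)/(1/35103 - 8390) = 24603/(-294514169/35103) = 24603*(-35103/294514169) = -863639109/294514169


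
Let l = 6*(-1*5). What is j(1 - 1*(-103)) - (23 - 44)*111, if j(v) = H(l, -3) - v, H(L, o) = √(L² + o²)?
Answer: 2227 + 3*√101 ≈ 2257.1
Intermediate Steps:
l = -30 (l = 6*(-5) = -30)
j(v) = -v + 3*√101 (j(v) = √((-30)² + (-3)²) - v = √(900 + 9) - v = √909 - v = 3*√101 - v = -v + 3*√101)
j(1 - 1*(-103)) - (23 - 44)*111 = (-(1 - 1*(-103)) + 3*√101) - (23 - 44)*111 = (-(1 + 103) + 3*√101) - (-21)*111 = (-1*104 + 3*√101) - 1*(-2331) = (-104 + 3*√101) + 2331 = 2227 + 3*√101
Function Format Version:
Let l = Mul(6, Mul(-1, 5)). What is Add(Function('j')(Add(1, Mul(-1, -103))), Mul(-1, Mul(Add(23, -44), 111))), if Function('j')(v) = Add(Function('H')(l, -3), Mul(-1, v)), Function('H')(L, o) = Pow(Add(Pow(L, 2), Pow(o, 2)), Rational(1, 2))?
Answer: Add(2227, Mul(3, Pow(101, Rational(1, 2)))) ≈ 2257.1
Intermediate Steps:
l = -30 (l = Mul(6, -5) = -30)
Function('j')(v) = Add(Mul(-1, v), Mul(3, Pow(101, Rational(1, 2)))) (Function('j')(v) = Add(Pow(Add(Pow(-30, 2), Pow(-3, 2)), Rational(1, 2)), Mul(-1, v)) = Add(Pow(Add(900, 9), Rational(1, 2)), Mul(-1, v)) = Add(Pow(909, Rational(1, 2)), Mul(-1, v)) = Add(Mul(3, Pow(101, Rational(1, 2))), Mul(-1, v)) = Add(Mul(-1, v), Mul(3, Pow(101, Rational(1, 2)))))
Add(Function('j')(Add(1, Mul(-1, -103))), Mul(-1, Mul(Add(23, -44), 111))) = Add(Add(Mul(-1, Add(1, Mul(-1, -103))), Mul(3, Pow(101, Rational(1, 2)))), Mul(-1, Mul(Add(23, -44), 111))) = Add(Add(Mul(-1, Add(1, 103)), Mul(3, Pow(101, Rational(1, 2)))), Mul(-1, Mul(-21, 111))) = Add(Add(Mul(-1, 104), Mul(3, Pow(101, Rational(1, 2)))), Mul(-1, -2331)) = Add(Add(-104, Mul(3, Pow(101, Rational(1, 2)))), 2331) = Add(2227, Mul(3, Pow(101, Rational(1, 2))))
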